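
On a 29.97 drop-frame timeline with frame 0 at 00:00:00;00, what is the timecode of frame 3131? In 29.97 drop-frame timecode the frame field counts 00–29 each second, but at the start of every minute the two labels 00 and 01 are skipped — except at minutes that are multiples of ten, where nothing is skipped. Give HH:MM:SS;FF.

00:01:44;13

Ten DF minutes hold 17982 frames, so frame 3131 lies in block 0 (frames 0–17981) with 3131 frames into that block.
The block's first minute is 1800 frames and the rest 1798 each; 3131 frames reaches minute 1, so 0 × 18 + 1 × 2 = 2 labels have been skipped so far.
Adding those back, label number 3131 + 2 = 3133 at 30 labels/s is 104 s + 13 f = 0 h 1 min 44 s frame 13, i.e. 00:01:44;13.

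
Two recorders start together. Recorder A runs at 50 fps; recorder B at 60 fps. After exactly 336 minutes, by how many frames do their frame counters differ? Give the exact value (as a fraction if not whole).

336 min = 20160 s.
A emits 50 × 20160 = 1008000 frames; B emits 60 × 20160 = 1209600.
Difference = 201600 frames; B is ahead of A.

201600 frames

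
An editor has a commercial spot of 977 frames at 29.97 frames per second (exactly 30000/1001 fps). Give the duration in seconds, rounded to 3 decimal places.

Running time = 977 × 1001/30000 = 977977/30000 s ≈ 32.599 s.

32.599 seconds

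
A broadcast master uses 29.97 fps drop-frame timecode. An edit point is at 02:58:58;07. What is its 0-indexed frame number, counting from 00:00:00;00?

321825

Complete 10-minute blocks: 17, each 17982 frames → 305694.
Remaining 8 whole minutes in the current block: 1800 + 7 × 1798 = 14386 frames.
Within the current minute: 58 × 30 + 7 − 2 = 1745 (labels ;00/;01 skipped at this minute). Total = 305694 + 14386 + 1745 = 321825.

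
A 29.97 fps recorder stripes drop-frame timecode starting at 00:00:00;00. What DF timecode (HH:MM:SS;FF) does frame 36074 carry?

00:20:03;20

Ten DF minutes hold 17982 frames, so frame 36074 lies in block 2 (frames 35964–53945) with 110 frames into that block.
The block's first minute is 1800 frames and the rest 1798 each; 110 frames reaches minute 0, so 2 × 18 + 0 × 2 = 36 labels have been skipped so far.
Adding those back, label number 36074 + 36 = 36110 at 30 labels/s is 1203 s + 20 f = 0 h 20 min 3 s frame 20, i.e. 00:20:03;20.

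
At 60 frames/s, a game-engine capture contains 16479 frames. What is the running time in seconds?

Running time = 16479 / (60) = 274.65 s.

274.65 seconds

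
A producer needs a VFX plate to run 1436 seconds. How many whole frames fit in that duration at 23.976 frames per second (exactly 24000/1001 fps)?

Frames = 1436 × 24000/1001 = 34464000/1001 ≈ 34429.5704.
Complete frames: 34429.

34429 frames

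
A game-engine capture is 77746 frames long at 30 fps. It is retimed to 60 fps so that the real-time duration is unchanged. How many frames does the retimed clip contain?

155492 frames

Frames at target rate = 77746 × (60) / (30) = 155492.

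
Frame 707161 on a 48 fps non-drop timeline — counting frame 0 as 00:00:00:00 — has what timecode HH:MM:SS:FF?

04:05:32:25

707161 ÷ 48 = 14732 full seconds, remainder 25 frames.
14732 s = 4 h 5 min 32 s.
Timecode: 04:05:32:25.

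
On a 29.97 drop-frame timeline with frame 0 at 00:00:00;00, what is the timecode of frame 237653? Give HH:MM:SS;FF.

Each 10-minute DF block holds 10 × 60 × 30 − 9 × 2 = 17982 frames. 237653 ÷ 17982 → 13 full blocks, remainder 3887.
Within the partial block the first minute is 1800 frames and each further minute 1798, so 2 further minute boundaries passed. Total skipped labels = 18 × 13 + 2 × 2 = 238.
Non-drop label index = 237653 + 238 = 237891; at 30 labels/s that is 02:12:09:21, i.e. DF 02:12:09;21.

02:12:09;21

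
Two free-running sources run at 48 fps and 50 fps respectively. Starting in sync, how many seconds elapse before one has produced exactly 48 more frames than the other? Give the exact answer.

The gap grows by |50 − 48| = 2 frames per second.
Time for a 48-frame gap: 48 ÷ (2) = 24 s.

24 seconds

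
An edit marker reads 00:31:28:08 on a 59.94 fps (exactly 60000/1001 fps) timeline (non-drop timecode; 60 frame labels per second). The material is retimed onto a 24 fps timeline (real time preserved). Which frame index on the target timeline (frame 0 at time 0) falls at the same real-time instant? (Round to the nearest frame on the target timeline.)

frame 45361

Source frame index: (0×3600 + 31×60 + 28) × 60 + 8 = 113288.
Real time: 113288 / (60000/1001) = 14175161/7500 s.
Target frame: (14175161/7500) × (24) = 28350322/625 ≈ 45360.515 → 45361.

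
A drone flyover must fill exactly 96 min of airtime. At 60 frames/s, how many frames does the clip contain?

96 min = 5760 s.
Frames = 5760 × 60 = 345600.

345600 frames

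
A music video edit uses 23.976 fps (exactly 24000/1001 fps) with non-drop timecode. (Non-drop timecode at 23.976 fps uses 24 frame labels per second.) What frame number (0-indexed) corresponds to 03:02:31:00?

Total seconds to the label: (3 × 3600 + 2 × 60 + 31) = 10951.
Frame index = 10951 × 24 + 0 = 262824.

frame 262824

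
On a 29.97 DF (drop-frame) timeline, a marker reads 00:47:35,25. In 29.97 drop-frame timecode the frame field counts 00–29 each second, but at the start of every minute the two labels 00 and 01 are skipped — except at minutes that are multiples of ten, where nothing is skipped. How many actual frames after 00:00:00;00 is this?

As if non-drop at 30 labels/s: (0 × 3600 + 47 × 60 + 35) × 30 + 25 = 85675.
Minute boundaries passed: 47; those not divisible by 10: 47 − 4 = 43; dropped labels = 2 × 43 = 86.
Actual frame index = 85675 − 86 = 85589.

85589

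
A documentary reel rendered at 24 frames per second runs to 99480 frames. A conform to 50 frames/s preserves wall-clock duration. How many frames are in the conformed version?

207250 frames

Target frames = source frames × (target rate / source rate) = 99480 × (50)/(24) = 99480 × 25/12 = 207250.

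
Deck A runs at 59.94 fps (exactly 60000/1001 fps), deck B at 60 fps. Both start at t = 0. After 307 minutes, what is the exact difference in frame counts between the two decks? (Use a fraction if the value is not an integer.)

1105200/1001 frames

307 min = 18420 s.
A emits 60000/1001 × 18420 = 1105200000/1001 frames; B emits 60 × 18420 = 1105200.
Difference = 1105200/1001 frames (≈ 1104.0959); B is ahead of A.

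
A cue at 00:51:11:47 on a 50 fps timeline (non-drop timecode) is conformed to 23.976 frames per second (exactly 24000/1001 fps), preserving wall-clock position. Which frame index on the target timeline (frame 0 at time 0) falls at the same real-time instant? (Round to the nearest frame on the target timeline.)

frame 73653

Source frame index: (0×3600 + 51×60 + 11) × 50 + 47 = 153597.
Real time: 153597 / (50) = 153597/50 s.
Target frame: (153597/50) × (24000/1001) = 73726560/1001 ≈ 73652.907 → 73653.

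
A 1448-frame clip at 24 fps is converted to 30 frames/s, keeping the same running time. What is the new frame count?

1810 frames

Target frames = source frames × (target rate / source rate) = 1448 × (30)/(24) = 1448 × 5/4 = 1810.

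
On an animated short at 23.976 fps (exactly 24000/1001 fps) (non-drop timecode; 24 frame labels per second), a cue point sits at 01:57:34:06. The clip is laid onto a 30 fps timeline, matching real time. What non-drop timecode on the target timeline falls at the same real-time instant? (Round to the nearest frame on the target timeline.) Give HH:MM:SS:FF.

Source frame index: (1×3600 + 57×60 + 34) × 24 + 6 = 169302.
Real time: 169302 / (24000/1001) = 28245217/4000 s.
Target frame: (28245217/4000) × (30) = 84735651/400 ≈ 211839.128 → 211839.
At 30 labels/s: frame 211839 → 01:57:41:09.

01:57:41:09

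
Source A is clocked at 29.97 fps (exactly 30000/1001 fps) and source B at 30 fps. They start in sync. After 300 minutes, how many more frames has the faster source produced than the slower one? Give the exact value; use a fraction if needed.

540000/1001 frames

300 min = 18000 s.
A emits 30000/1001 × 18000 = 540000000/1001 frames; B emits 30 × 18000 = 540000.
Difference = 540000/1001 frames (≈ 539.4605); B is ahead of A.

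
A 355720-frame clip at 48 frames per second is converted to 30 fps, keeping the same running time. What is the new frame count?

222325 frames

Target frames = source frames × (target rate / source rate) = 355720 × (30)/(48) = 355720 × 5/8 = 222325.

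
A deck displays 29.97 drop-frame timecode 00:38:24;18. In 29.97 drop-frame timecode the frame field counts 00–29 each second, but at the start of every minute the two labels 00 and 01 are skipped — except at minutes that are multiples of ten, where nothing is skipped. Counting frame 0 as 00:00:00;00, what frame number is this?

Complete 10-minute blocks: 3, each 17982 frames → 53946.
Remaining 8 whole minutes in the current block: 1800 + 7 × 1798 = 14386 frames.
Within the current minute: 24 × 30 + 18 − 2 = 736 (labels ;00/;01 skipped at this minute). Total = 53946 + 14386 + 736 = 69068.

69068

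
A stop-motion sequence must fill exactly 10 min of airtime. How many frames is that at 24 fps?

14400 frames

10 min = 600 s.
Frames = 600 × 24 = 14400.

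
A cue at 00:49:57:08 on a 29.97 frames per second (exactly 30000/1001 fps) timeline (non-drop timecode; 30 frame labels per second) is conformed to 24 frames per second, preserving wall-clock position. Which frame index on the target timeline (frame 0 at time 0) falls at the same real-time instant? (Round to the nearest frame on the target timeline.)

Source frame index: (0×3600 + 49×60 + 57) × 30 + 8 = 89918.
Real time: 89918 / (30000/1001) = 45003959/15000 s.
Target frame: (45003959/15000) × (24) = 45003959/625 ≈ 72006.334 → 72006.

frame 72006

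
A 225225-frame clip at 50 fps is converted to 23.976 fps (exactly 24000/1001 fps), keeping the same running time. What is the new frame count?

108000 frames

Target frames = source frames × (target rate / source rate) = 225225 × (24000/1001)/(50) = 225225 × 480/1001 = 108000.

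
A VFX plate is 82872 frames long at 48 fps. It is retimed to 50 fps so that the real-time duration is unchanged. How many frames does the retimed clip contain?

Target frames = source frames × (target rate / source rate) = 82872 × (50)/(48) = 82872 × 25/24 = 86325.

86325 frames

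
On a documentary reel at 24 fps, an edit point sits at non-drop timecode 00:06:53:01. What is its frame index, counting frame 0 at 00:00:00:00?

Total seconds to the label: (0 × 3600 + 6 × 60 + 53) = 413.
Frame index = 413 × 24 + 1 = 9913.

frame 9913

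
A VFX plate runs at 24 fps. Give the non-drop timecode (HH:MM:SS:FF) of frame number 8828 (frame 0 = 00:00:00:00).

00:06:07:20

8828 ÷ 24 = 367 full seconds, remainder 20 frames.
367 s = 0 h 6 min 7 s.
Timecode: 00:06:07:20.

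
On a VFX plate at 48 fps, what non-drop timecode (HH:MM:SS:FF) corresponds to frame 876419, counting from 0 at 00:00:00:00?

05:04:18:35

876419 ÷ 48 = 18258 full seconds, remainder 35 frames.
18258 s = 5 h 4 min 18 s.
Timecode: 05:04:18:35.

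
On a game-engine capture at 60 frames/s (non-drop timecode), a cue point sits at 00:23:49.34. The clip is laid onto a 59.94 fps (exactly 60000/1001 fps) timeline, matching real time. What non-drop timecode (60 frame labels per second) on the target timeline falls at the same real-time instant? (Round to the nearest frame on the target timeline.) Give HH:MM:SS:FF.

00:23:48:08

Source frame index: (0×3600 + 23×60 + 49) × 60 + 34 = 85774.
Real time: 85774 / (60) = 42887/30 s.
Target frame: (42887/30) × (60000/1001) = 6598000/77 ≈ 85688.312 → 85688.
At 60 labels/s: frame 85688 → 00:23:48:08.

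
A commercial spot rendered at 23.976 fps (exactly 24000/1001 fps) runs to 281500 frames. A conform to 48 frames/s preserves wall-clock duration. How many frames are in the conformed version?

563563 frames

Target frames = source frames × (target rate / source rate) = 281500 × (48)/(24000/1001) = 281500 × 1001/500 = 563563.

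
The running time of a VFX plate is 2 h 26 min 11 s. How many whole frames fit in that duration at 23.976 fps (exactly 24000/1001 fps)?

2 h 26 min 11 s = 8771 s.
Frames = 8771 × 24000/1001 = 30072000/143 ≈ 210293.7063.
Complete frames: 210293.

210293 frames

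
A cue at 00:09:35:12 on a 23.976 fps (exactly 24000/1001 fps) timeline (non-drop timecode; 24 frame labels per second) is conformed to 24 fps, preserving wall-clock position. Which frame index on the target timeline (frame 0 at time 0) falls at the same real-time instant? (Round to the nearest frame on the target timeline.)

frame 13826

Source frame index: (0×3600 + 9×60 + 35) × 24 + 12 = 13812.
Real time: 13812 / (24000/1001) = 1152151/2000 s.
Target frame: (1152151/2000) × (24) = 3456453/250 ≈ 13825.812 → 13826.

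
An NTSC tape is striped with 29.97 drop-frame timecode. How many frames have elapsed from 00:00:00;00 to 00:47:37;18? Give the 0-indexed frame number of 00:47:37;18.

85642

As if non-drop at 30 labels/s: (0 × 3600 + 47 × 60 + 37) × 30 + 18 = 85728.
Minute boundaries passed: 47; those not divisible by 10: 47 − 4 = 43; dropped labels = 2 × 43 = 86.
Actual frame index = 85728 − 86 = 85642.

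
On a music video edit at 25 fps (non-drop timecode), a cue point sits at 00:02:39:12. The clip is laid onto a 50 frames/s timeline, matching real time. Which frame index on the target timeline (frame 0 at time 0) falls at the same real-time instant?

frame 7974

Source frame index: (0×3600 + 2×60 + 39) × 25 + 12 = 3987.
Real time: 3987 / (25) = 3987/25 s.
Target frame: (3987/25) × (50) = 7974.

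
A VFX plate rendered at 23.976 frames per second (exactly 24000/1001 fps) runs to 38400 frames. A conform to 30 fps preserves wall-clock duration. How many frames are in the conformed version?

48048 frames

Target frames = source frames × (target rate / source rate) = 38400 × (30)/(24000/1001) = 38400 × 1001/800 = 48048.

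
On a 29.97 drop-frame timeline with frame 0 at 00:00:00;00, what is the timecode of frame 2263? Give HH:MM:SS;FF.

00:01:15;15

Ten DF minutes hold 17982 frames, so frame 2263 lies in block 0 (frames 0–17981) with 2263 frames into that block.
The block's first minute is 1800 frames and the rest 1798 each; 2263 frames reaches minute 1, so 0 × 18 + 1 × 2 = 2 labels have been skipped so far.
Adding those back, label number 2263 + 2 = 2265 at 30 labels/s is 75 s + 15 f = 0 h 1 min 15 s frame 15, i.e. 00:01:15;15.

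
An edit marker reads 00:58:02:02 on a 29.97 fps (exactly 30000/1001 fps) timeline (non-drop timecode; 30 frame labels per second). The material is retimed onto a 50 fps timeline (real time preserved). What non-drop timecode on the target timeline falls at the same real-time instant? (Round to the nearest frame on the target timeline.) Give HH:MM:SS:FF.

Source frame index: (0×3600 + 58×60 + 2) × 30 + 2 = 104462.
Real time: 104462 / (30000/1001) = 52283231/15000 s.
Target frame: (52283231/15000) × (50) = 52283231/300 ≈ 174277.437 → 174277.
At 50 labels/s: frame 174277 → 00:58:05:27.

00:58:05:27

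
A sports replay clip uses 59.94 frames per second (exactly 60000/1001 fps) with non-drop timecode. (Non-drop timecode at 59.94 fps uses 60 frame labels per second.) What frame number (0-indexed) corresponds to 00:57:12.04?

205924

Total seconds to the label: (0 × 3600 + 57 × 60 + 12) = 3432.
Frame index = 3432 × 60 + 4 = 205924.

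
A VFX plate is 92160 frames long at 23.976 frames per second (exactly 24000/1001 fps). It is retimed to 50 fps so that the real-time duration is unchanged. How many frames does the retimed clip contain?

Target frames = source frames × (target rate / source rate) = 92160 × (50)/(24000/1001) = 92160 × 1001/480 = 192192.

192192 frames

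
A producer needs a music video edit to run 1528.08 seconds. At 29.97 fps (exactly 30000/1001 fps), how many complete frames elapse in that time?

45796 frames

Frames = 1528.08 × 30000/1001 = 45842400/1001 ≈ 45796.6034.
Complete frames: 45796.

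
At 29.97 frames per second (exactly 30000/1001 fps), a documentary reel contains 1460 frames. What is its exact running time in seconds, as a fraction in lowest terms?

73073/1500 seconds

Running time = 1460 ÷ (30000/1001) = 1460 × 1001/30000 = 73073/1500 s.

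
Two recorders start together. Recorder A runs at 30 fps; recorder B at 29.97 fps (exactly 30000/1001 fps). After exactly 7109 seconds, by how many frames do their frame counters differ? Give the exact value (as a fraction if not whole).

213270/1001 frames

A emits 30 × 7109 = 213270 frames; B emits 30000/1001 × 7109 = 213270000/1001.
Difference = 213270/1001 frames (≈ 213.0569); B is behind A.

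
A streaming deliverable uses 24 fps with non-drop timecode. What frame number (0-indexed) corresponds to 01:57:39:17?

Total seconds to the label: (1 × 3600 + 57 × 60 + 39) = 7059.
Frame index = 7059 × 24 + 17 = 169433.

frame 169433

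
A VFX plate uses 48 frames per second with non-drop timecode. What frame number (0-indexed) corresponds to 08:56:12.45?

frame 1544301

Total seconds to the label: (8 × 3600 + 56 × 60 + 12) = 32172.
Frame index = 32172 × 48 + 45 = 1544301.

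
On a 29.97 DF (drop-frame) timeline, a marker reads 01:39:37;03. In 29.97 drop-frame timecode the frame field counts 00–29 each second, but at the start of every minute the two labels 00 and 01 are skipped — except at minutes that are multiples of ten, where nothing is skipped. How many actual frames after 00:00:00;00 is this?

179133

Complete 10-minute blocks: 9, each 17982 frames → 161838.
Remaining 9 whole minutes in the current block: 1800 + 8 × 1798 = 16184 frames.
Within the current minute: 37 × 30 + 3 − 2 = 1111 (labels ;00/;01 skipped at this minute). Total = 161838 + 16184 + 1111 = 179133.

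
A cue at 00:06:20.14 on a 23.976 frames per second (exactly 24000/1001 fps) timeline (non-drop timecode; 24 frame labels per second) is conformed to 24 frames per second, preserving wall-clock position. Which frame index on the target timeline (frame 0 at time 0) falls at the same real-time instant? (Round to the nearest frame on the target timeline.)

Source frame index: (0×3600 + 6×60 + 20) × 24 + 14 = 9134.
Real time: 9134 / (24000/1001) = 4571567/12000 s.
Target frame: (4571567/12000) × (24) = 4571567/500 ≈ 9143.134 → 9143.

frame 9143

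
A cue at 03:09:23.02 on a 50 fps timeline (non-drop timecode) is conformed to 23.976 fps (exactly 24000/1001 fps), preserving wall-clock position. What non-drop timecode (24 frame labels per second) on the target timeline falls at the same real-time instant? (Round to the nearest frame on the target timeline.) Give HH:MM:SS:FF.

03:09:11:17

Source frame index: (3×3600 + 9×60 + 23) × 50 + 2 = 568152.
Real time: 568152 / (50) = 284076/25 s.
Target frame: (284076/25) × (24000/1001) = 20977920/77 ≈ 272440.519 → 272441.
At 24 labels/s: frame 272441 → 03:09:11:17.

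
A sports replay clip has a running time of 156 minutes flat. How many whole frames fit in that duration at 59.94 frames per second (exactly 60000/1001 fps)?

561038 frames

156 min = 9360 s.
Frames = 9360 × 60000/1001 = 43200000/77 ≈ 561038.9610.
Complete frames: 561038.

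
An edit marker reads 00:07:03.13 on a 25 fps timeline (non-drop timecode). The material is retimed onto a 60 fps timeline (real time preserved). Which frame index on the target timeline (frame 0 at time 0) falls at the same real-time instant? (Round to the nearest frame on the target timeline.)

frame 25411

Source frame index: (0×3600 + 7×60 + 3) × 25 + 13 = 10588.
Real time: 10588 / (25) = 10588/25 s.
Target frame: (10588/25) × (60) = 127056/5 ≈ 25411.200 → 25411.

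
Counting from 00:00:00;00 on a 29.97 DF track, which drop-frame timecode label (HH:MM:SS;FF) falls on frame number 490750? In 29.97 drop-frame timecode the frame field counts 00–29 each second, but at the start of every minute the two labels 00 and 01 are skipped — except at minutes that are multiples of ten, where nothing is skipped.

04:32:54;20

Each 10-minute DF block holds 10 × 60 × 30 − 9 × 2 = 17982 frames. 490750 ÷ 17982 → 27 full blocks, remainder 5236.
Within the partial block the first minute is 1800 frames and each further minute 1798, so 2 further minute boundaries passed. Total skipped labels = 18 × 27 + 2 × 2 = 490.
Non-drop label index = 490750 + 490 = 491240; at 30 labels/s that is 04:32:54:20, i.e. DF 04:32:54;20.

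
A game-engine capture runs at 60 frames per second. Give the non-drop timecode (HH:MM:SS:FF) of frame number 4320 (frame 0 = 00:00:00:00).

00:01:12:00

4320 ÷ 60 = 72 full seconds, remainder 0 frames.
72 s = 0 h 1 min 12 s.
Timecode: 00:01:12:00.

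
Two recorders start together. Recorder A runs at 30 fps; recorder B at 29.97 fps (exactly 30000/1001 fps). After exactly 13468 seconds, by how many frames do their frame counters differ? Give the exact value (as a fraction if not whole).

4440/11 frames

A emits 30 × 13468 = 404040 frames; B emits 30000/1001 × 13468 = 4440000/11.
Difference = 4440/11 frames (≈ 403.6364); B is behind A.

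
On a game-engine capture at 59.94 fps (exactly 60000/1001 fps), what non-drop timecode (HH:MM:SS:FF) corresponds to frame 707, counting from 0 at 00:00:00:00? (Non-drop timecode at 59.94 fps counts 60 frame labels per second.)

707 ÷ 60 = 11 full seconds, remainder 47 frames.
11 s = 0 h 0 min 11 s.
Timecode: 00:00:11:47.

00:00:11:47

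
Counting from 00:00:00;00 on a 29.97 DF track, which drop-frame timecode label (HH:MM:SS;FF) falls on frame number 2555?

00:01:25;07

Each 10-minute DF block holds 10 × 60 × 30 − 9 × 2 = 17982 frames. 2555 ÷ 17982 → 0 full blocks, remainder 2555.
Within the partial block the first minute is 1800 frames and each further minute 1798, so 1 further minute boundary passed. Total skipped labels = 18 × 0 + 2 × 1 = 2.
Non-drop label index = 2555 + 2 = 2557; at 30 labels/s that is 00:01:25:07, i.e. DF 00:01:25;07.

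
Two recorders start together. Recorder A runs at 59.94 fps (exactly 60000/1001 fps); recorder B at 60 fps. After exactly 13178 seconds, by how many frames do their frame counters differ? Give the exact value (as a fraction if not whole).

A emits 60000/1001 × 13178 = 71880000/91 frames; B emits 60 × 13178 = 790680.
Difference = 71880/91 frames (≈ 789.8901); B is ahead of A.

71880/91 frames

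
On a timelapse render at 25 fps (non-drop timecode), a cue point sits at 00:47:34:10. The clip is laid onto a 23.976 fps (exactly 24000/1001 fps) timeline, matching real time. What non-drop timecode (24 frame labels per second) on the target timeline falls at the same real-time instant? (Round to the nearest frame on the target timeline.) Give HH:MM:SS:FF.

00:47:31:13

Source frame index: (0×3600 + 47×60 + 34) × 25 + 10 = 71360.
Real time: 71360 / (25) = 14272/5 s.
Target frame: (14272/5) × (24000/1001) = 68505600/1001 ≈ 68437.163 → 68437.
At 24 labels/s: frame 68437 → 00:47:31:13.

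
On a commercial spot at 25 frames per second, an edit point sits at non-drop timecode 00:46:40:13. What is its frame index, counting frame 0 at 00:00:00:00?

70013

Total seconds to the label: (0 × 3600 + 46 × 60 + 40) = 2800.
Frame index = 2800 × 25 + 13 = 70013.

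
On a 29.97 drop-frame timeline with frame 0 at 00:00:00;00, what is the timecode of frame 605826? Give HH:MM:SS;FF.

05:36:54;12

Each 10-minute DF block holds 10 × 60 × 30 − 9 × 2 = 17982 frames. 605826 ÷ 17982 → 33 full blocks, remainder 12420.
Within the partial block the first minute is 1800 frames and each further minute 1798, so 6 further minute boundaries passed. Total skipped labels = 18 × 33 + 2 × 6 = 606.
Non-drop label index = 605826 + 606 = 606432; at 30 labels/s that is 05:36:54:12, i.e. DF 05:36:54;12.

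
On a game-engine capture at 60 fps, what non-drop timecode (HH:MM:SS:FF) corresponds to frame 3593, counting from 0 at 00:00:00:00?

3593 ÷ 60 = 59 full seconds, remainder 53 frames.
59 s = 0 h 0 min 59 s.
Timecode: 00:00:59:53.

00:00:59:53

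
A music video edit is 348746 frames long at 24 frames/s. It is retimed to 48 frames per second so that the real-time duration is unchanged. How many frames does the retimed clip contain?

Frames at target rate = 348746 × (48) / (24) = 697492.

697492 frames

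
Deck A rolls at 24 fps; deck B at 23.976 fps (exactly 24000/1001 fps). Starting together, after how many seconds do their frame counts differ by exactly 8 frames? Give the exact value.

1001/3 seconds

The gap grows by |24000/1001 − 24| = 24/1001 frames per second.
Time for a 8-frame gap: 8 ÷ (24/1001) = 1001/3 s.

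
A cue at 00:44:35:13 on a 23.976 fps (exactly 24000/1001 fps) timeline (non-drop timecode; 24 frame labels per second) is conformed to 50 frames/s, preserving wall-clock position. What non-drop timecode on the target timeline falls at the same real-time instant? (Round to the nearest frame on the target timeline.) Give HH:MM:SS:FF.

00:44:38:11

Source frame index: (0×3600 + 44×60 + 35) × 24 + 13 = 64213.
Real time: 64213 / (24000/1001) = 64277213/24000 s.
Target frame: (64277213/24000) × (50) = 64277213/480 ≈ 133910.860 → 133911.
At 50 labels/s: frame 133911 → 00:44:38:11.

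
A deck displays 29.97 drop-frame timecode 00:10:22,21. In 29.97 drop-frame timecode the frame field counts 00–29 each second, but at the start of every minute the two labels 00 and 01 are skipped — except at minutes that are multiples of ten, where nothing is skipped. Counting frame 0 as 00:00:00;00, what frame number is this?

18663

Complete 10-minute blocks: 1, each 17982 frames → 17982.
Remaining 0 whole minutes in the current block: 0 frames.
Within the current minute: 22 × 30 + 21 = 681. Total = 17982 + 0 + 681 = 18663.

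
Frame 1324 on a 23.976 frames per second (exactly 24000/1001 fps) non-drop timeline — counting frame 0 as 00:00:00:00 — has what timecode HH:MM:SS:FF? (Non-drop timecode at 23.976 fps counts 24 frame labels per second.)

00:00:55:04

1324 ÷ 24 = 55 full seconds, remainder 4 frames.
55 s = 0 h 0 min 55 s.
Timecode: 00:00:55:04.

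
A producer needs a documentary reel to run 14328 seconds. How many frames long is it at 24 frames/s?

343872 frames

Frames = 14328 × 24 = 343872.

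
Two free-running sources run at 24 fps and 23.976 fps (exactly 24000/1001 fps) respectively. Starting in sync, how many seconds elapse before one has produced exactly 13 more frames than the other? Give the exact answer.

13013/24 seconds

The gap grows by |24000/1001 − 24| = 24/1001 frames per second.
Time for a 13-frame gap: 13 ÷ (24/1001) = 13013/24 s.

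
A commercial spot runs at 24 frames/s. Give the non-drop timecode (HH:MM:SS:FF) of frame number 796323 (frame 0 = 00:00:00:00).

09:13:00:03

796323 ÷ 24 = 33180 full seconds, remainder 3 frames.
33180 s = 9 h 13 min 0 s.
Timecode: 09:13:00:03.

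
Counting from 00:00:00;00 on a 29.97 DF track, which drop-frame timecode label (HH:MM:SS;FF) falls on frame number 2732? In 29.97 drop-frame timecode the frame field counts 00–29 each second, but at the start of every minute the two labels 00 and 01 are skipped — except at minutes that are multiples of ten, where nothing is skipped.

Ten DF minutes hold 17982 frames, so frame 2732 lies in block 0 (frames 0–17981) with 2732 frames into that block.
The block's first minute is 1800 frames and the rest 1798 each; 2732 frames reaches minute 1, so 0 × 18 + 1 × 2 = 2 labels have been skipped so far.
Adding those back, label number 2732 + 2 = 2734 at 30 labels/s is 91 s + 4 f = 0 h 1 min 31 s frame 4, i.e. 00:01:31;04.

00:01:31;04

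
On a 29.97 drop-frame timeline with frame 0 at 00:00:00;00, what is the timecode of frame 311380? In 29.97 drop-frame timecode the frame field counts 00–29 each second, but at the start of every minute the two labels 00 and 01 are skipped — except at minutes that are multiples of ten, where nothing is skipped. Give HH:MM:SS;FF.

02:53:09;22

Ten DF minutes hold 17982 frames, so frame 311380 lies in block 17 (frames 305694–323675) with 5686 frames into that block.
The block's first minute is 1800 frames and the rest 1798 each; 5686 frames reaches minute 3, so 17 × 18 + 3 × 2 = 312 labels have been skipped so far.
Adding those back, label number 311380 + 312 = 311692 at 30 labels/s is 10389 s + 22 f = 2 h 53 min 9 s frame 22, i.e. 02:53:09;22.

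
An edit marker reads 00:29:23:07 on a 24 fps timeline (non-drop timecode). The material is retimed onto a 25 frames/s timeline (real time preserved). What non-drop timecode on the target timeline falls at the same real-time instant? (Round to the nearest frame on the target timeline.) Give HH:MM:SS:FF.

00:29:23:07

Source frame index: (0×3600 + 29×60 + 23) × 24 + 7 = 42319.
Real time: 42319 / (24) = 42319/24 s.
Target frame: (42319/24) × (25) = 1057975/24 ≈ 44082.292 → 44082.
At 25 labels/s: frame 44082 → 00:29:23:07.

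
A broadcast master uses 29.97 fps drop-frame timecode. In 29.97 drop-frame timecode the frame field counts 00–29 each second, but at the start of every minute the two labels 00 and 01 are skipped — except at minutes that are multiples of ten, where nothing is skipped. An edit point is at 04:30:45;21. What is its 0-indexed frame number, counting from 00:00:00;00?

486885

As if non-drop at 30 labels/s: (4 × 3600 + 30 × 60 + 45) × 30 + 21 = 487371.
Minute boundaries passed: 270; those not divisible by 10: 270 − 27 = 243; dropped labels = 2 × 243 = 486.
Actual frame index = 487371 − 486 = 486885.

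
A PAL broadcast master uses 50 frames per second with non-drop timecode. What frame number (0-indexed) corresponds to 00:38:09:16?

114466

Total seconds to the label: (0 × 3600 + 38 × 60 + 9) = 2289.
Frame index = 2289 × 50 + 16 = 114466.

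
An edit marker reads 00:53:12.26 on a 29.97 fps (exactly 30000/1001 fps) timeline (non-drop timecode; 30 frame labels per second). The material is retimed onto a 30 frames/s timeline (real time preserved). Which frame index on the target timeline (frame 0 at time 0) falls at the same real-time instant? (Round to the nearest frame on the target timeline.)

Source frame index: (0×3600 + 53×60 + 12) × 30 + 26 = 95786.
Real time: 95786 / (30000/1001) = 47940893/15000 s.
Target frame: (47940893/15000) × (30) = 47940893/500 ≈ 95881.786 → 95882.

frame 95882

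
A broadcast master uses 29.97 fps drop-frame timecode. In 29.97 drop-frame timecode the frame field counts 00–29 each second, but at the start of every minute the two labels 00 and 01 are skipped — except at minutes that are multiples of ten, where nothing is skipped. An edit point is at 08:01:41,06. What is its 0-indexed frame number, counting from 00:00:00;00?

As if non-drop at 30 labels/s: (8 × 3600 + 1 × 60 + 41) × 30 + 6 = 867036.
Minute boundaries passed: 481; those not divisible by 10: 481 − 48 = 433; dropped labels = 2 × 433 = 866.
Actual frame index = 867036 − 866 = 866170.

866170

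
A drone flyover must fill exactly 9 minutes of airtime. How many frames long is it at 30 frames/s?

16200 frames

9 min = 540 s.
Frames = 540 × 30 = 16200.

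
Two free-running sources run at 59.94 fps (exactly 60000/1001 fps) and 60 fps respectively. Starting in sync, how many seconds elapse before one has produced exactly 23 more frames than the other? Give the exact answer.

23023/60 seconds

The gap grows by |60 − 60000/1001| = 60/1001 frames per second.
Time for a 23-frame gap: 23 ÷ (60/1001) = 23023/60 s.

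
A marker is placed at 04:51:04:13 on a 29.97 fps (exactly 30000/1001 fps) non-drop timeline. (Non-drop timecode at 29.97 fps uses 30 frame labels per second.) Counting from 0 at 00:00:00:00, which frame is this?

Total seconds to the label: (4 × 3600 + 51 × 60 + 4) = 17464.
Frame index = 17464 × 30 + 13 = 523933.

523933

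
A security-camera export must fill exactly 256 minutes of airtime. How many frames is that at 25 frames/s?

256 min = 15360 s.
Frames = 15360 × 25 = 384000.

384000 frames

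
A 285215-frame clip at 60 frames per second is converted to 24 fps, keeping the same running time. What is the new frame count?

114086 frames

Target frames = source frames × (target rate / source rate) = 285215 × (24)/(60) = 285215 × 2/5 = 114086.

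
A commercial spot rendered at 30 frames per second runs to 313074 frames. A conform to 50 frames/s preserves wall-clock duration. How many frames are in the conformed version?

Target frames = source frames × (target rate / source rate) = 313074 × (50)/(30) = 313074 × 5/3 = 521790.

521790 frames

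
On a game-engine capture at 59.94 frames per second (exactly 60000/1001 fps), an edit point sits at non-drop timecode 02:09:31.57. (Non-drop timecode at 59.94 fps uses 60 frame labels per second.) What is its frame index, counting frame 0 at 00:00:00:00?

frame 466317

Total seconds to the label: (2 × 3600 + 9 × 60 + 31) = 7771.
Frame index = 7771 × 60 + 57 = 466317.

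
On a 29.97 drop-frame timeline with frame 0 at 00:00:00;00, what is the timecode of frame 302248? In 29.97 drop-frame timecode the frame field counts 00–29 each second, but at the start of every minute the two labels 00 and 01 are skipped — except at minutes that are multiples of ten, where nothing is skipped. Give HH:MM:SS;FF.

02:48:05;02

Ten DF minutes hold 17982 frames, so frame 302248 lies in block 16 (frames 287712–305693) with 14536 frames into that block.
The block's first minute is 1800 frames and the rest 1798 each; 14536 frames reaches minute 8, so 16 × 18 + 8 × 2 = 304 labels have been skipped so far.
Adding those back, label number 302248 + 304 = 302552 at 30 labels/s is 10085 s + 2 f = 2 h 48 min 5 s frame 2, i.e. 02:48:05;02.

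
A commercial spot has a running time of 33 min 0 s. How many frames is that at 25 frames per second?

33 min 0 s = 1980 s.
Frames = 1980 × 25 = 49500.

49500 frames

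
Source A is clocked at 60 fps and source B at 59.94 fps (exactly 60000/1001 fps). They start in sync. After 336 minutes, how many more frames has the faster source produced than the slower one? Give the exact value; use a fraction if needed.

336 min = 20160 s.
A emits 60 × 20160 = 1209600 frames; B emits 60000/1001 × 20160 = 172800000/143.
Difference = 172800/143 frames (≈ 1208.3916); B is behind A.

172800/143 frames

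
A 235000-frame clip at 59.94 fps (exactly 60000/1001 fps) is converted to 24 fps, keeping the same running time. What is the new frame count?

94094 frames

Target frames = source frames × (target rate / source rate) = 235000 × (24)/(60000/1001) = 235000 × 1001/2500 = 94094.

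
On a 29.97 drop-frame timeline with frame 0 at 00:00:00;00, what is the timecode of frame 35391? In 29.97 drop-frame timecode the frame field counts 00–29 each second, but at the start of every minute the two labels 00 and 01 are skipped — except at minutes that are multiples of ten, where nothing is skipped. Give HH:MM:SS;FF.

00:19:40;27

Ten DF minutes hold 17982 frames, so frame 35391 lies in block 1 (frames 17982–35963) with 17409 frames into that block.
The block's first minute is 1800 frames and the rest 1798 each; 17409 frames reaches minute 9, so 1 × 18 + 9 × 2 = 36 labels have been skipped so far.
Adding those back, label number 35391 + 36 = 35427 at 30 labels/s is 1180 s + 27 f = 0 h 19 min 40 s frame 27, i.e. 00:19:40;27.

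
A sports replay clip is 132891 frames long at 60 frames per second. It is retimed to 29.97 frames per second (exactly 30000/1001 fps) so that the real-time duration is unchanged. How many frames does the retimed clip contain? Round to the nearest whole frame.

Frames at target rate = 132891 × (30000/1001) / (60) = 6040500/91 ≈ 66379.121.
Nearest whole frame: 66379.

66379 frames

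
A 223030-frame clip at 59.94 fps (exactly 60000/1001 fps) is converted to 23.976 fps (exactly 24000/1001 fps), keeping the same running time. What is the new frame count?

89212 frames

Target frames = source frames × (target rate / source rate) = 223030 × (24000/1001)/(60000/1001) = 223030 × 2/5 = 89212.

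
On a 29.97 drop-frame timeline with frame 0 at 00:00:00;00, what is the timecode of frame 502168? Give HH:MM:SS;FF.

Ten DF minutes hold 17982 frames, so frame 502168 lies in block 27 (frames 485514–503495) with 16654 frames into that block.
The block's first minute is 1800 frames and the rest 1798 each; 16654 frames reaches minute 9, so 27 × 18 + 9 × 2 = 504 labels have been skipped so far.
Adding those back, label number 502168 + 504 = 502672 at 30 labels/s is 16755 s + 22 f = 4 h 39 min 15 s frame 22, i.e. 04:39:15;22.

04:39:15;22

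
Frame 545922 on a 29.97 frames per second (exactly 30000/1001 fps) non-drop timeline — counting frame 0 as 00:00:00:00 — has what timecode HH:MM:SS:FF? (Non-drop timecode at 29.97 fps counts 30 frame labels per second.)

05:03:17:12

545922 ÷ 30 = 18197 full seconds, remainder 12 frames.
18197 s = 5 h 3 min 17 s.
Timecode: 05:03:17:12.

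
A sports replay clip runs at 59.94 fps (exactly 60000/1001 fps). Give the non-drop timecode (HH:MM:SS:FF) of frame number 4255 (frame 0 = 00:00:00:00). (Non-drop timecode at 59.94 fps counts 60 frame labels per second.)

4255 ÷ 60 = 70 full seconds, remainder 55 frames.
70 s = 0 h 1 min 10 s.
Timecode: 00:01:10:55.

00:01:10:55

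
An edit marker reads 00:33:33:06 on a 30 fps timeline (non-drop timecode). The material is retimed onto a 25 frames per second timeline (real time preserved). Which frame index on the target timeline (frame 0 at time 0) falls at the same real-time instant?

Source frame index: (0×3600 + 33×60 + 33) × 30 + 6 = 60396.
Real time: 60396 / (30) = 10066/5 s.
Target frame: (10066/5) × (25) = 50330.

frame 50330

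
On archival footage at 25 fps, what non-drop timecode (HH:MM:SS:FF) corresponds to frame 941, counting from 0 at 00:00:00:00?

00:00:37:16

941 ÷ 25 = 37 full seconds, remainder 16 frames.
37 s = 0 h 0 min 37 s.
Timecode: 00:00:37:16.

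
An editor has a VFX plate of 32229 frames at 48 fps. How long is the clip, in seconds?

671.4375 seconds

Running time = 32229 / (48) = 671.4375 s.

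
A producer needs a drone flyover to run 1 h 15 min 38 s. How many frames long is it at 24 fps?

108912 frames

1 h 15 min 38 s = 4538 s.
Frames = 4538 × 24 = 108912.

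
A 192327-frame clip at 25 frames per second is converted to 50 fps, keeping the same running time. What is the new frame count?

384654 frames

Target frames = source frames × (target rate / source rate) = 192327 × (50)/(25) = 192327 × 2 = 384654.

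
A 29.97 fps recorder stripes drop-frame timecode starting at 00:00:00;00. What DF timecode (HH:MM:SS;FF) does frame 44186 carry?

00:24:34;10

Ten DF minutes hold 17982 frames, so frame 44186 lies in block 2 (frames 35964–53945) with 8222 frames into that block.
The block's first minute is 1800 frames and the rest 1798 each; 8222 frames reaches minute 4, so 2 × 18 + 4 × 2 = 44 labels have been skipped so far.
Adding those back, label number 44186 + 44 = 44230 at 30 labels/s is 1474 s + 10 f = 0 h 24 min 34 s frame 10, i.e. 00:24:34;10.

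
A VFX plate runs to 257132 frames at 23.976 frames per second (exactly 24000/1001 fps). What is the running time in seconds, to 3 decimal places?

Running time = 257132 × 1001/24000 = 64347283/6000 s ≈ 10724.547 s.

10724.547 seconds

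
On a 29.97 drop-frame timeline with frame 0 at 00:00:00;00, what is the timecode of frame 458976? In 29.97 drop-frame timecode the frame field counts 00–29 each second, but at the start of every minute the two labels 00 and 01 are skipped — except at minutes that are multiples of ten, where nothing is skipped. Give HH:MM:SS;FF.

04:15:14;16

Ten DF minutes hold 17982 frames, so frame 458976 lies in block 25 (frames 449550–467531) with 9426 frames into that block.
The block's first minute is 1800 frames and the rest 1798 each; 9426 frames reaches minute 5, so 25 × 18 + 5 × 2 = 460 labels have been skipped so far.
Adding those back, label number 458976 + 460 = 459436 at 30 labels/s is 15314 s + 16 f = 4 h 15 min 14 s frame 16, i.e. 04:15:14;16.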